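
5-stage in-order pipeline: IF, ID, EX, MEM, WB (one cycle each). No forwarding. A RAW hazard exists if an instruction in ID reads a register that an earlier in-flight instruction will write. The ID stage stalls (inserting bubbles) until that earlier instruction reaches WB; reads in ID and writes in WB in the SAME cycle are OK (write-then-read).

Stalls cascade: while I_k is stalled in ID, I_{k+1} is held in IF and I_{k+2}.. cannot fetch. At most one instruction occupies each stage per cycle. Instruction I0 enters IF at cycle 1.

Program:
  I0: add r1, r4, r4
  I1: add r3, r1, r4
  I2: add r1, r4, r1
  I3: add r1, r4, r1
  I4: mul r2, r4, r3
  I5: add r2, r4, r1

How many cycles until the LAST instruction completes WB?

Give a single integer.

I0 add r1 <- r4,r4: IF@1 ID@2 stall=0 (-) EX@3 MEM@4 WB@5
I1 add r3 <- r1,r4: IF@2 ID@3 stall=2 (RAW on I0.r1 (WB@5)) EX@6 MEM@7 WB@8
I2 add r1 <- r4,r1: IF@3 ID@6 stall=0 (-) EX@7 MEM@8 WB@9
I3 add r1 <- r4,r1: IF@6 ID@7 stall=2 (RAW on I2.r1 (WB@9)) EX@10 MEM@11 WB@12
I4 mul r2 <- r4,r3: IF@7 ID@10 stall=0 (-) EX@11 MEM@12 WB@13
I5 add r2 <- r4,r1: IF@10 ID@11 stall=1 (RAW on I3.r1 (WB@12)) EX@13 MEM@14 WB@15

Answer: 15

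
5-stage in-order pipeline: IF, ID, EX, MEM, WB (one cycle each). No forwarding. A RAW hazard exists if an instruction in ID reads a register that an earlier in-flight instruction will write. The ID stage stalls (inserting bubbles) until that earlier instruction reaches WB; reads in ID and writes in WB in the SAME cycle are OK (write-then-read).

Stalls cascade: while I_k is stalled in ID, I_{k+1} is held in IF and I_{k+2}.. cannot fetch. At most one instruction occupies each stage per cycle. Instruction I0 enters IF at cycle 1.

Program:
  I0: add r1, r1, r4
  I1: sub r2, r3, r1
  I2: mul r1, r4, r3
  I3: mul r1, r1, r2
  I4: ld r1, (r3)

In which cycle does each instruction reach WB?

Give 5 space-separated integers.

Answer: 5 8 9 12 13

Derivation:
I0 add r1 <- r1,r4: IF@1 ID@2 stall=0 (-) EX@3 MEM@4 WB@5
I1 sub r2 <- r3,r1: IF@2 ID@3 stall=2 (RAW on I0.r1 (WB@5)) EX@6 MEM@7 WB@8
I2 mul r1 <- r4,r3: IF@3 ID@6 stall=0 (-) EX@7 MEM@8 WB@9
I3 mul r1 <- r1,r2: IF@6 ID@7 stall=2 (RAW on I2.r1 (WB@9)) EX@10 MEM@11 WB@12
I4 ld r1 <- r3: IF@7 ID@10 stall=0 (-) EX@11 MEM@12 WB@13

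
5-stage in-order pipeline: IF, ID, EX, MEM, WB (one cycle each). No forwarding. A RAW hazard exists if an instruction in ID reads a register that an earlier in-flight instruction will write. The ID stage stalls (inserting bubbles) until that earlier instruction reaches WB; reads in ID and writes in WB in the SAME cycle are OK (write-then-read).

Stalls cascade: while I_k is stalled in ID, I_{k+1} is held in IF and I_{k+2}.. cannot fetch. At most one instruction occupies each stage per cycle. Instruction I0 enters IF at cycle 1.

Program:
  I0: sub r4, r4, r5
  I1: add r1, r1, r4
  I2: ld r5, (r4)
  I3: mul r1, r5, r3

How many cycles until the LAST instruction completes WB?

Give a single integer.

Answer: 12

Derivation:
I0 sub r4 <- r4,r5: IF@1 ID@2 stall=0 (-) EX@3 MEM@4 WB@5
I1 add r1 <- r1,r4: IF@2 ID@3 stall=2 (RAW on I0.r4 (WB@5)) EX@6 MEM@7 WB@8
I2 ld r5 <- r4: IF@3 ID@6 stall=0 (-) EX@7 MEM@8 WB@9
I3 mul r1 <- r5,r3: IF@6 ID@7 stall=2 (RAW on I2.r5 (WB@9)) EX@10 MEM@11 WB@12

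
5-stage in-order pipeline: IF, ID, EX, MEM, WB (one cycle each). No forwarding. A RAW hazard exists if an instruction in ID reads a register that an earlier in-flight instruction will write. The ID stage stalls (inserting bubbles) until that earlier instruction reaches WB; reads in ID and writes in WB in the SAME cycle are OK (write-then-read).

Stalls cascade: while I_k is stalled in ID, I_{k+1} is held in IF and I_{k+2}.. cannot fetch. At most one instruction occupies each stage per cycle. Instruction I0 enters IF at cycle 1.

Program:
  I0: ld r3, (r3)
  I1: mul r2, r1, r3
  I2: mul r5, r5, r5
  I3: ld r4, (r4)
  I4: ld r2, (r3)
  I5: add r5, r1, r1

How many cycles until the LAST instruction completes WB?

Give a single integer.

I0 ld r3 <- r3: IF@1 ID@2 stall=0 (-) EX@3 MEM@4 WB@5
I1 mul r2 <- r1,r3: IF@2 ID@3 stall=2 (RAW on I0.r3 (WB@5)) EX@6 MEM@7 WB@8
I2 mul r5 <- r5,r5: IF@3 ID@6 stall=0 (-) EX@7 MEM@8 WB@9
I3 ld r4 <- r4: IF@6 ID@7 stall=0 (-) EX@8 MEM@9 WB@10
I4 ld r2 <- r3: IF@7 ID@8 stall=0 (-) EX@9 MEM@10 WB@11
I5 add r5 <- r1,r1: IF@8 ID@9 stall=0 (-) EX@10 MEM@11 WB@12

Answer: 12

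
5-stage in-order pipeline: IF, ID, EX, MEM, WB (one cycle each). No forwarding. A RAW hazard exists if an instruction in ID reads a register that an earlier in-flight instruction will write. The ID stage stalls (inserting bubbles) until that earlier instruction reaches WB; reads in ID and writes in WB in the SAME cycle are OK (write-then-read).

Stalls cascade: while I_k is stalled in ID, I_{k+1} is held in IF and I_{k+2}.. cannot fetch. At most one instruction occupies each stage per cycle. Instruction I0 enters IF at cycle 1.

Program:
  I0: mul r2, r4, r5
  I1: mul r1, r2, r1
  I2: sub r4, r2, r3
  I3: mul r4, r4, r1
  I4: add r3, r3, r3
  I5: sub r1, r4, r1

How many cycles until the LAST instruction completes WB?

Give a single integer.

I0 mul r2 <- r4,r5: IF@1 ID@2 stall=0 (-) EX@3 MEM@4 WB@5
I1 mul r1 <- r2,r1: IF@2 ID@3 stall=2 (RAW on I0.r2 (WB@5)) EX@6 MEM@7 WB@8
I2 sub r4 <- r2,r3: IF@3 ID@6 stall=0 (-) EX@7 MEM@8 WB@9
I3 mul r4 <- r4,r1: IF@6 ID@7 stall=2 (RAW on I2.r4 (WB@9)) EX@10 MEM@11 WB@12
I4 add r3 <- r3,r3: IF@7 ID@10 stall=0 (-) EX@11 MEM@12 WB@13
I5 sub r1 <- r4,r1: IF@10 ID@11 stall=1 (RAW on I3.r4 (WB@12)) EX@13 MEM@14 WB@15

Answer: 15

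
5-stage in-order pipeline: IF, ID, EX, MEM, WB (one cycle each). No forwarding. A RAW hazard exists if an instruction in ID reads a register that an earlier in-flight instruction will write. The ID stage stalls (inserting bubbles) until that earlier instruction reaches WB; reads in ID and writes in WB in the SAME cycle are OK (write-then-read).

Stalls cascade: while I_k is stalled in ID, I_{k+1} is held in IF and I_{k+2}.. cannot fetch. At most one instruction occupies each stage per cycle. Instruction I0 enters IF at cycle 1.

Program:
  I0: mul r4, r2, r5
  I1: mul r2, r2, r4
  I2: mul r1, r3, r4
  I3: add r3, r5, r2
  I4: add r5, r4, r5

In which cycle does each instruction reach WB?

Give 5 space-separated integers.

I0 mul r4 <- r2,r5: IF@1 ID@2 stall=0 (-) EX@3 MEM@4 WB@5
I1 mul r2 <- r2,r4: IF@2 ID@3 stall=2 (RAW on I0.r4 (WB@5)) EX@6 MEM@7 WB@8
I2 mul r1 <- r3,r4: IF@3 ID@6 stall=0 (-) EX@7 MEM@8 WB@9
I3 add r3 <- r5,r2: IF@6 ID@7 stall=1 (RAW on I1.r2 (WB@8)) EX@9 MEM@10 WB@11
I4 add r5 <- r4,r5: IF@7 ID@9 stall=0 (-) EX@10 MEM@11 WB@12

Answer: 5 8 9 11 12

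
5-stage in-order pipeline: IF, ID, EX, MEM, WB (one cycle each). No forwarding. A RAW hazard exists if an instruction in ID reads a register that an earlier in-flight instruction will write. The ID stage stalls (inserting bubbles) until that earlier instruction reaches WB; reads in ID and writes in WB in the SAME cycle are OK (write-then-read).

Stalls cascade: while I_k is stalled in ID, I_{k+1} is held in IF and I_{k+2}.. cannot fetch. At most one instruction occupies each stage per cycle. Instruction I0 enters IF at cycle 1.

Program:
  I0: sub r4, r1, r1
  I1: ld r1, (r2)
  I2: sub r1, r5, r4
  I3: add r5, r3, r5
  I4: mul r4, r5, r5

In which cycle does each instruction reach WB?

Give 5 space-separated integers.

I0 sub r4 <- r1,r1: IF@1 ID@2 stall=0 (-) EX@3 MEM@4 WB@5
I1 ld r1 <- r2: IF@2 ID@3 stall=0 (-) EX@4 MEM@5 WB@6
I2 sub r1 <- r5,r4: IF@3 ID@4 stall=1 (RAW on I0.r4 (WB@5)) EX@6 MEM@7 WB@8
I3 add r5 <- r3,r5: IF@4 ID@6 stall=0 (-) EX@7 MEM@8 WB@9
I4 mul r4 <- r5,r5: IF@6 ID@7 stall=2 (RAW on I3.r5 (WB@9)) EX@10 MEM@11 WB@12

Answer: 5 6 8 9 12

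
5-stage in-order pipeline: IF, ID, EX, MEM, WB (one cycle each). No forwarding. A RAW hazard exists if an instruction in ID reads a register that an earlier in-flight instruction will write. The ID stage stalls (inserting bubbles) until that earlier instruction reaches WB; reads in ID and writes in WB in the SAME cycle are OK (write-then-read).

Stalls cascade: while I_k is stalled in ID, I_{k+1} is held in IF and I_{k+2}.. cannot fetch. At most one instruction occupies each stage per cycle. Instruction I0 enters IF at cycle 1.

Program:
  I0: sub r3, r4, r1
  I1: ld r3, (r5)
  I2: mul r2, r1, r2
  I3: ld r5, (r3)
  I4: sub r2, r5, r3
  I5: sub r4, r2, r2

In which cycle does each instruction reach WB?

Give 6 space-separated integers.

Answer: 5 6 7 9 12 15

Derivation:
I0 sub r3 <- r4,r1: IF@1 ID@2 stall=0 (-) EX@3 MEM@4 WB@5
I1 ld r3 <- r5: IF@2 ID@3 stall=0 (-) EX@4 MEM@5 WB@6
I2 mul r2 <- r1,r2: IF@3 ID@4 stall=0 (-) EX@5 MEM@6 WB@7
I3 ld r5 <- r3: IF@4 ID@5 stall=1 (RAW on I1.r3 (WB@6)) EX@7 MEM@8 WB@9
I4 sub r2 <- r5,r3: IF@5 ID@7 stall=2 (RAW on I3.r5 (WB@9)) EX@10 MEM@11 WB@12
I5 sub r4 <- r2,r2: IF@7 ID@10 stall=2 (RAW on I4.r2 (WB@12)) EX@13 MEM@14 WB@15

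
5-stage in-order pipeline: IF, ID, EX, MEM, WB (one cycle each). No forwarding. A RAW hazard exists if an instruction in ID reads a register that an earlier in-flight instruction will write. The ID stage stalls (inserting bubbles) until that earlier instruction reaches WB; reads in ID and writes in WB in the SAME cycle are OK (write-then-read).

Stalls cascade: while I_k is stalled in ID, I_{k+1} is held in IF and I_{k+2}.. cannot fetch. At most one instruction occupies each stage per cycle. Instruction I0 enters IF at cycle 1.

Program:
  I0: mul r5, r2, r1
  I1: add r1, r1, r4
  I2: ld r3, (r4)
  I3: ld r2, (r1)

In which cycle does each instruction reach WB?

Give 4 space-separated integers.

I0 mul r5 <- r2,r1: IF@1 ID@2 stall=0 (-) EX@3 MEM@4 WB@5
I1 add r1 <- r1,r4: IF@2 ID@3 stall=0 (-) EX@4 MEM@5 WB@6
I2 ld r3 <- r4: IF@3 ID@4 stall=0 (-) EX@5 MEM@6 WB@7
I3 ld r2 <- r1: IF@4 ID@5 stall=1 (RAW on I1.r1 (WB@6)) EX@7 MEM@8 WB@9

Answer: 5 6 7 9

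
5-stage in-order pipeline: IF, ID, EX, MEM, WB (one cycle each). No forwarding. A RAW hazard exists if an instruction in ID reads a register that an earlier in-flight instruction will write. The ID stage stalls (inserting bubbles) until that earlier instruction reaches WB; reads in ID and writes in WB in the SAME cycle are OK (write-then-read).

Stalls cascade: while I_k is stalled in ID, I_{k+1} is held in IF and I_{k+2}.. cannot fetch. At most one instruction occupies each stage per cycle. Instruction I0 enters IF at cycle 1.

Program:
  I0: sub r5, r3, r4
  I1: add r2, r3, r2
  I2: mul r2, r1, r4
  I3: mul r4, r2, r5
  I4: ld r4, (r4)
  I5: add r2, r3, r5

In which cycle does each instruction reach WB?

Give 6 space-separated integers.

Answer: 5 6 7 10 13 14

Derivation:
I0 sub r5 <- r3,r4: IF@1 ID@2 stall=0 (-) EX@3 MEM@4 WB@5
I1 add r2 <- r3,r2: IF@2 ID@3 stall=0 (-) EX@4 MEM@5 WB@6
I2 mul r2 <- r1,r4: IF@3 ID@4 stall=0 (-) EX@5 MEM@6 WB@7
I3 mul r4 <- r2,r5: IF@4 ID@5 stall=2 (RAW on I2.r2 (WB@7)) EX@8 MEM@9 WB@10
I4 ld r4 <- r4: IF@5 ID@8 stall=2 (RAW on I3.r4 (WB@10)) EX@11 MEM@12 WB@13
I5 add r2 <- r3,r5: IF@8 ID@11 stall=0 (-) EX@12 MEM@13 WB@14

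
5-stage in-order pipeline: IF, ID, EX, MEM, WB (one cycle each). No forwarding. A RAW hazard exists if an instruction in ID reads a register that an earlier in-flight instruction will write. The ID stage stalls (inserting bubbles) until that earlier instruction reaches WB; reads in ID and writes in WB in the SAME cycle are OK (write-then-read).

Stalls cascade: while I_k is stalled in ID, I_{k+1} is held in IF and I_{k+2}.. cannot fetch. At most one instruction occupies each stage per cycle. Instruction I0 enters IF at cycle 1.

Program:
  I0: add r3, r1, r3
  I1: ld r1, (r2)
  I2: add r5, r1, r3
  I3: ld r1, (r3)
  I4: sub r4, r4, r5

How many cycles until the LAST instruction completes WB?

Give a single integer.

I0 add r3 <- r1,r3: IF@1 ID@2 stall=0 (-) EX@3 MEM@4 WB@5
I1 ld r1 <- r2: IF@2 ID@3 stall=0 (-) EX@4 MEM@5 WB@6
I2 add r5 <- r1,r3: IF@3 ID@4 stall=2 (RAW on I1.r1 (WB@6)) EX@7 MEM@8 WB@9
I3 ld r1 <- r3: IF@4 ID@7 stall=0 (-) EX@8 MEM@9 WB@10
I4 sub r4 <- r4,r5: IF@7 ID@8 stall=1 (RAW on I2.r5 (WB@9)) EX@10 MEM@11 WB@12

Answer: 12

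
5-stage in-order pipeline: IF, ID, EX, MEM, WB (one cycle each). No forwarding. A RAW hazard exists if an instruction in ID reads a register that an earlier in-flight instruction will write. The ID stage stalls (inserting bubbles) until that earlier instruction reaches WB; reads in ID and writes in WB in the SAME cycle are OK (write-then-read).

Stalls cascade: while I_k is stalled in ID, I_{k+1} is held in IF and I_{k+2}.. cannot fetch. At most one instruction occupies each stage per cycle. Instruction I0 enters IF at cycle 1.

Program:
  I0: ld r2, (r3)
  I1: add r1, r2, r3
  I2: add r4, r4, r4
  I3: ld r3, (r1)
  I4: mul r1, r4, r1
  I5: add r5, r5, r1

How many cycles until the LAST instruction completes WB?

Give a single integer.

I0 ld r2 <- r3: IF@1 ID@2 stall=0 (-) EX@3 MEM@4 WB@5
I1 add r1 <- r2,r3: IF@2 ID@3 stall=2 (RAW on I0.r2 (WB@5)) EX@6 MEM@7 WB@8
I2 add r4 <- r4,r4: IF@3 ID@6 stall=0 (-) EX@7 MEM@8 WB@9
I3 ld r3 <- r1: IF@6 ID@7 stall=1 (RAW on I1.r1 (WB@8)) EX@9 MEM@10 WB@11
I4 mul r1 <- r4,r1: IF@7 ID@9 stall=0 (-) EX@10 MEM@11 WB@12
I5 add r5 <- r5,r1: IF@9 ID@10 stall=2 (RAW on I4.r1 (WB@12)) EX@13 MEM@14 WB@15

Answer: 15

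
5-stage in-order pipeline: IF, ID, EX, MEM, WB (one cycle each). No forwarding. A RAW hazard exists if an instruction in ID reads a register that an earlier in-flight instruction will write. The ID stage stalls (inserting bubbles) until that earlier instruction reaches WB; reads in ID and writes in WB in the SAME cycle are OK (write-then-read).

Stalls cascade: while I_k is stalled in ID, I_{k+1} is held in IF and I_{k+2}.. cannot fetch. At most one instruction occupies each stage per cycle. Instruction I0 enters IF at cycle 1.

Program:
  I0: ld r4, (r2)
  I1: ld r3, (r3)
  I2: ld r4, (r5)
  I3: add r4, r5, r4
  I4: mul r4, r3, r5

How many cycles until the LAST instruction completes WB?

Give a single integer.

Answer: 11

Derivation:
I0 ld r4 <- r2: IF@1 ID@2 stall=0 (-) EX@3 MEM@4 WB@5
I1 ld r3 <- r3: IF@2 ID@3 stall=0 (-) EX@4 MEM@5 WB@6
I2 ld r4 <- r5: IF@3 ID@4 stall=0 (-) EX@5 MEM@6 WB@7
I3 add r4 <- r5,r4: IF@4 ID@5 stall=2 (RAW on I2.r4 (WB@7)) EX@8 MEM@9 WB@10
I4 mul r4 <- r3,r5: IF@5 ID@8 stall=0 (-) EX@9 MEM@10 WB@11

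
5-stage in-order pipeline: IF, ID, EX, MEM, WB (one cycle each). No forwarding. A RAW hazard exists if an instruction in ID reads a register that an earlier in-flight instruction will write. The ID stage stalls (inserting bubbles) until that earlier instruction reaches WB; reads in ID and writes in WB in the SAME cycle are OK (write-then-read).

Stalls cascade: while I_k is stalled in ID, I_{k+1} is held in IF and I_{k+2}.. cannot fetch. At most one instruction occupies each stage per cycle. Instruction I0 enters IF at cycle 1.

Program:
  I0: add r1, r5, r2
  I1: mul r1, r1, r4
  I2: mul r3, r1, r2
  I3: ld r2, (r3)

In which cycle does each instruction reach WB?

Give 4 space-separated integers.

Answer: 5 8 11 14

Derivation:
I0 add r1 <- r5,r2: IF@1 ID@2 stall=0 (-) EX@3 MEM@4 WB@5
I1 mul r1 <- r1,r4: IF@2 ID@3 stall=2 (RAW on I0.r1 (WB@5)) EX@6 MEM@7 WB@8
I2 mul r3 <- r1,r2: IF@3 ID@6 stall=2 (RAW on I1.r1 (WB@8)) EX@9 MEM@10 WB@11
I3 ld r2 <- r3: IF@6 ID@9 stall=2 (RAW on I2.r3 (WB@11)) EX@12 MEM@13 WB@14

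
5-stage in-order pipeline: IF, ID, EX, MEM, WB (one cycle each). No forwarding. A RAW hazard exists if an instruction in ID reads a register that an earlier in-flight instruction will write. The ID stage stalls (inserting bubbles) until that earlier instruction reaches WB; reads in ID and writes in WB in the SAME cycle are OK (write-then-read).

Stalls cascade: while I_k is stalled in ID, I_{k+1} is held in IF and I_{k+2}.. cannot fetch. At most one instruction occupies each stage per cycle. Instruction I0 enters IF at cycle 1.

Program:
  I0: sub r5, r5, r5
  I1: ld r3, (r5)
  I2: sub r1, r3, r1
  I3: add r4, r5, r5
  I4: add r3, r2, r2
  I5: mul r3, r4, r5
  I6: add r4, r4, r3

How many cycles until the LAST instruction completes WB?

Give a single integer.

I0 sub r5 <- r5,r5: IF@1 ID@2 stall=0 (-) EX@3 MEM@4 WB@5
I1 ld r3 <- r5: IF@2 ID@3 stall=2 (RAW on I0.r5 (WB@5)) EX@6 MEM@7 WB@8
I2 sub r1 <- r3,r1: IF@3 ID@6 stall=2 (RAW on I1.r3 (WB@8)) EX@9 MEM@10 WB@11
I3 add r4 <- r5,r5: IF@6 ID@9 stall=0 (-) EX@10 MEM@11 WB@12
I4 add r3 <- r2,r2: IF@9 ID@10 stall=0 (-) EX@11 MEM@12 WB@13
I5 mul r3 <- r4,r5: IF@10 ID@11 stall=1 (RAW on I3.r4 (WB@12)) EX@13 MEM@14 WB@15
I6 add r4 <- r4,r3: IF@11 ID@13 stall=2 (RAW on I5.r3 (WB@15)) EX@16 MEM@17 WB@18

Answer: 18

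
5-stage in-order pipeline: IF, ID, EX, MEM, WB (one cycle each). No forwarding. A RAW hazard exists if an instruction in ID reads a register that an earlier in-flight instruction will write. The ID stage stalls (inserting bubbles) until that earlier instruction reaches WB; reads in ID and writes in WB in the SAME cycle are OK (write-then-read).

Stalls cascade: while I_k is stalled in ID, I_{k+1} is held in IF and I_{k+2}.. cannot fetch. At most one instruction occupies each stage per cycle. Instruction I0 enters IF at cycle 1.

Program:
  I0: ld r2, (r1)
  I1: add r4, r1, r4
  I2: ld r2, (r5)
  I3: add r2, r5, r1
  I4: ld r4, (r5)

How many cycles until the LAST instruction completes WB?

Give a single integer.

I0 ld r2 <- r1: IF@1 ID@2 stall=0 (-) EX@3 MEM@4 WB@5
I1 add r4 <- r1,r4: IF@2 ID@3 stall=0 (-) EX@4 MEM@5 WB@6
I2 ld r2 <- r5: IF@3 ID@4 stall=0 (-) EX@5 MEM@6 WB@7
I3 add r2 <- r5,r1: IF@4 ID@5 stall=0 (-) EX@6 MEM@7 WB@8
I4 ld r4 <- r5: IF@5 ID@6 stall=0 (-) EX@7 MEM@8 WB@9

Answer: 9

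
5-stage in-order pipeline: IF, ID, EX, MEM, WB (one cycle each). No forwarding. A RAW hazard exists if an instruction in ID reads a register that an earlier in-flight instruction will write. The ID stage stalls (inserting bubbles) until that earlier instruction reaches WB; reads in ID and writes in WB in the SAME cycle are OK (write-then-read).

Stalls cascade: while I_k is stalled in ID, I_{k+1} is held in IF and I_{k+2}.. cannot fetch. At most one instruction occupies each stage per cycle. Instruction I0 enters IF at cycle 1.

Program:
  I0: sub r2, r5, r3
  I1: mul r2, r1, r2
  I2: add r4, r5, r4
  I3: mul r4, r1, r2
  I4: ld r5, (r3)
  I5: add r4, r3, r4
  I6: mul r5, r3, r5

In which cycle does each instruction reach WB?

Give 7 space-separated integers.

Answer: 5 8 9 11 12 14 15

Derivation:
I0 sub r2 <- r5,r3: IF@1 ID@2 stall=0 (-) EX@3 MEM@4 WB@5
I1 mul r2 <- r1,r2: IF@2 ID@3 stall=2 (RAW on I0.r2 (WB@5)) EX@6 MEM@7 WB@8
I2 add r4 <- r5,r4: IF@3 ID@6 stall=0 (-) EX@7 MEM@8 WB@9
I3 mul r4 <- r1,r2: IF@6 ID@7 stall=1 (RAW on I1.r2 (WB@8)) EX@9 MEM@10 WB@11
I4 ld r5 <- r3: IF@7 ID@9 stall=0 (-) EX@10 MEM@11 WB@12
I5 add r4 <- r3,r4: IF@9 ID@10 stall=1 (RAW on I3.r4 (WB@11)) EX@12 MEM@13 WB@14
I6 mul r5 <- r3,r5: IF@10 ID@12 stall=0 (-) EX@13 MEM@14 WB@15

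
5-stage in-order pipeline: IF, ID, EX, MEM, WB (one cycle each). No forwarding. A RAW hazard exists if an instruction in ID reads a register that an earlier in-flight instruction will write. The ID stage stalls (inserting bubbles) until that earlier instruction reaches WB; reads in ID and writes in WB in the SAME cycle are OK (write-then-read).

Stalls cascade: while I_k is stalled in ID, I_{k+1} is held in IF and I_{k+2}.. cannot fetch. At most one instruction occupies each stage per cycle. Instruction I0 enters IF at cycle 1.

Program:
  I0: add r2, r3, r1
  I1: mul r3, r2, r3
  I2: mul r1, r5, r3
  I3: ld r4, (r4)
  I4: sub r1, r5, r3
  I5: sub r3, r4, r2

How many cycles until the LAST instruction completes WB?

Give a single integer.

Answer: 15

Derivation:
I0 add r2 <- r3,r1: IF@1 ID@2 stall=0 (-) EX@3 MEM@4 WB@5
I1 mul r3 <- r2,r3: IF@2 ID@3 stall=2 (RAW on I0.r2 (WB@5)) EX@6 MEM@7 WB@8
I2 mul r1 <- r5,r3: IF@3 ID@6 stall=2 (RAW on I1.r3 (WB@8)) EX@9 MEM@10 WB@11
I3 ld r4 <- r4: IF@6 ID@9 stall=0 (-) EX@10 MEM@11 WB@12
I4 sub r1 <- r5,r3: IF@9 ID@10 stall=0 (-) EX@11 MEM@12 WB@13
I5 sub r3 <- r4,r2: IF@10 ID@11 stall=1 (RAW on I3.r4 (WB@12)) EX@13 MEM@14 WB@15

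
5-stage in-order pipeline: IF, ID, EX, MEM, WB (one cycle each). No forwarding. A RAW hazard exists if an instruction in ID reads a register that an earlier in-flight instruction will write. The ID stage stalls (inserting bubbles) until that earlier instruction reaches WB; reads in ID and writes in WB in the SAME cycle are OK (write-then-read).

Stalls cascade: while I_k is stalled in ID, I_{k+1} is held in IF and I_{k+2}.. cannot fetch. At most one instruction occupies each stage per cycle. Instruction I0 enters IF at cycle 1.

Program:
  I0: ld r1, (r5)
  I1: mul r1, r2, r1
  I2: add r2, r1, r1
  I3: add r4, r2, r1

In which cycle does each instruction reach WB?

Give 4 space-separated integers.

I0 ld r1 <- r5: IF@1 ID@2 stall=0 (-) EX@3 MEM@4 WB@5
I1 mul r1 <- r2,r1: IF@2 ID@3 stall=2 (RAW on I0.r1 (WB@5)) EX@6 MEM@7 WB@8
I2 add r2 <- r1,r1: IF@3 ID@6 stall=2 (RAW on I1.r1 (WB@8)) EX@9 MEM@10 WB@11
I3 add r4 <- r2,r1: IF@6 ID@9 stall=2 (RAW on I2.r2 (WB@11)) EX@12 MEM@13 WB@14

Answer: 5 8 11 14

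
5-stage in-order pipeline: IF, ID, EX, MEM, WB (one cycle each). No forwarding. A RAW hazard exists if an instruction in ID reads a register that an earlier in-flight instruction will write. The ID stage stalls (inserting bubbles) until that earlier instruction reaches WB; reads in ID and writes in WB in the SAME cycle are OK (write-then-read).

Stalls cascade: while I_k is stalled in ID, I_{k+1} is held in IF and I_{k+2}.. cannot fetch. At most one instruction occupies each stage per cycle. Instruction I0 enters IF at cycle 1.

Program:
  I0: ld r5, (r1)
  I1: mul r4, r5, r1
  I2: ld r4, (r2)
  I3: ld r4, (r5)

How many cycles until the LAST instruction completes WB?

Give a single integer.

Answer: 10

Derivation:
I0 ld r5 <- r1: IF@1 ID@2 stall=0 (-) EX@3 MEM@4 WB@5
I1 mul r4 <- r5,r1: IF@2 ID@3 stall=2 (RAW on I0.r5 (WB@5)) EX@6 MEM@7 WB@8
I2 ld r4 <- r2: IF@3 ID@6 stall=0 (-) EX@7 MEM@8 WB@9
I3 ld r4 <- r5: IF@6 ID@7 stall=0 (-) EX@8 MEM@9 WB@10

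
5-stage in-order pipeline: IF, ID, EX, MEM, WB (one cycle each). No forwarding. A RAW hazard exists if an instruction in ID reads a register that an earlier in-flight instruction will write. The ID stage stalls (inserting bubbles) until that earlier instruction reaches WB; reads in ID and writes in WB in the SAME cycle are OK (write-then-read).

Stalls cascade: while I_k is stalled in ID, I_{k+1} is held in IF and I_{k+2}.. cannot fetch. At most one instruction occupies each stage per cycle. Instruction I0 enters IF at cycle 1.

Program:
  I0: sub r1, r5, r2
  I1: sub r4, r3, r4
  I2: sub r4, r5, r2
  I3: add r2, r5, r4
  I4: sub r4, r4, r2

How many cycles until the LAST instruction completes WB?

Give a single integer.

Answer: 13

Derivation:
I0 sub r1 <- r5,r2: IF@1 ID@2 stall=0 (-) EX@3 MEM@4 WB@5
I1 sub r4 <- r3,r4: IF@2 ID@3 stall=0 (-) EX@4 MEM@5 WB@6
I2 sub r4 <- r5,r2: IF@3 ID@4 stall=0 (-) EX@5 MEM@6 WB@7
I3 add r2 <- r5,r4: IF@4 ID@5 stall=2 (RAW on I2.r4 (WB@7)) EX@8 MEM@9 WB@10
I4 sub r4 <- r4,r2: IF@5 ID@8 stall=2 (RAW on I3.r2 (WB@10)) EX@11 MEM@12 WB@13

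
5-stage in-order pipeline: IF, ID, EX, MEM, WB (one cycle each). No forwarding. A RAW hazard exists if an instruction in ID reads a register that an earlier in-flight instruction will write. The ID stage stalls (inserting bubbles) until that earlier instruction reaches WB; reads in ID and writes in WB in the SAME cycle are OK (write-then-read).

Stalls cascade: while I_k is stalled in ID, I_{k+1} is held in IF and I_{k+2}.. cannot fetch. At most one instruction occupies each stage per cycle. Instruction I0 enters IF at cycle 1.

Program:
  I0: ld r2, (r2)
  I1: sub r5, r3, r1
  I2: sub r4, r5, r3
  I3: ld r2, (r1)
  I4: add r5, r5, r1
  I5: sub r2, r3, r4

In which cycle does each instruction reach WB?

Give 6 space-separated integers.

I0 ld r2 <- r2: IF@1 ID@2 stall=0 (-) EX@3 MEM@4 WB@5
I1 sub r5 <- r3,r1: IF@2 ID@3 stall=0 (-) EX@4 MEM@5 WB@6
I2 sub r4 <- r5,r3: IF@3 ID@4 stall=2 (RAW on I1.r5 (WB@6)) EX@7 MEM@8 WB@9
I3 ld r2 <- r1: IF@4 ID@7 stall=0 (-) EX@8 MEM@9 WB@10
I4 add r5 <- r5,r1: IF@7 ID@8 stall=0 (-) EX@9 MEM@10 WB@11
I5 sub r2 <- r3,r4: IF@8 ID@9 stall=0 (-) EX@10 MEM@11 WB@12

Answer: 5 6 9 10 11 12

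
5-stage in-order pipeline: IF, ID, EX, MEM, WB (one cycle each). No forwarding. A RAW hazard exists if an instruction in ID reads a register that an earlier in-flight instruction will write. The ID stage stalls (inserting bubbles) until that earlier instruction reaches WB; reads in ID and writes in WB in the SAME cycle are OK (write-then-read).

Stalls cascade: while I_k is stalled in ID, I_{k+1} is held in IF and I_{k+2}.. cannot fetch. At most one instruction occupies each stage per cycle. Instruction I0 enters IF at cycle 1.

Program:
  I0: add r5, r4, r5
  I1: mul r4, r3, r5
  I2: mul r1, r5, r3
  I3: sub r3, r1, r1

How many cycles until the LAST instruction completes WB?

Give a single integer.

I0 add r5 <- r4,r5: IF@1 ID@2 stall=0 (-) EX@3 MEM@4 WB@5
I1 mul r4 <- r3,r5: IF@2 ID@3 stall=2 (RAW on I0.r5 (WB@5)) EX@6 MEM@7 WB@8
I2 mul r1 <- r5,r3: IF@3 ID@6 stall=0 (-) EX@7 MEM@8 WB@9
I3 sub r3 <- r1,r1: IF@6 ID@7 stall=2 (RAW on I2.r1 (WB@9)) EX@10 MEM@11 WB@12

Answer: 12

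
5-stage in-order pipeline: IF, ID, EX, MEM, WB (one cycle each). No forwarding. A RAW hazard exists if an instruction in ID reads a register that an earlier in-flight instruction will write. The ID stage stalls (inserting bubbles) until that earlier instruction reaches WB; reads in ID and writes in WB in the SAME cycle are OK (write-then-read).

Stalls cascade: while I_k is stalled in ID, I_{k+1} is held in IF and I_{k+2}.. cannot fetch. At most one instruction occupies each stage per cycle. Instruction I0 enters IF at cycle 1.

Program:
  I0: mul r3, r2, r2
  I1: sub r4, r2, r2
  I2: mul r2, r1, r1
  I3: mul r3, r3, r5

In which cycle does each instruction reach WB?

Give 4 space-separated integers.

Answer: 5 6 7 8

Derivation:
I0 mul r3 <- r2,r2: IF@1 ID@2 stall=0 (-) EX@3 MEM@4 WB@5
I1 sub r4 <- r2,r2: IF@2 ID@3 stall=0 (-) EX@4 MEM@5 WB@6
I2 mul r2 <- r1,r1: IF@3 ID@4 stall=0 (-) EX@5 MEM@6 WB@7
I3 mul r3 <- r3,r5: IF@4 ID@5 stall=0 (-) EX@6 MEM@7 WB@8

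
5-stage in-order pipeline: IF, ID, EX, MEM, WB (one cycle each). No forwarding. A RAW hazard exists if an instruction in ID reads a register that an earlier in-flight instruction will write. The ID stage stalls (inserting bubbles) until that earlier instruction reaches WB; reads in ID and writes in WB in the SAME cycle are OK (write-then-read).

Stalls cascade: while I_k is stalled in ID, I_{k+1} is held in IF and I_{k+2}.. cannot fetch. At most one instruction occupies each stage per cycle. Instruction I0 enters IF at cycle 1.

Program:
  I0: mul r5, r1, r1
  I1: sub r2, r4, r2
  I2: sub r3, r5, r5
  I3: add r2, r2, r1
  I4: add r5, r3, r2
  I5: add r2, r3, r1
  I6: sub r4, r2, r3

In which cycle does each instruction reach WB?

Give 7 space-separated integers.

Answer: 5 6 8 9 12 13 16

Derivation:
I0 mul r5 <- r1,r1: IF@1 ID@2 stall=0 (-) EX@3 MEM@4 WB@5
I1 sub r2 <- r4,r2: IF@2 ID@3 stall=0 (-) EX@4 MEM@5 WB@6
I2 sub r3 <- r5,r5: IF@3 ID@4 stall=1 (RAW on I0.r5 (WB@5)) EX@6 MEM@7 WB@8
I3 add r2 <- r2,r1: IF@4 ID@6 stall=0 (-) EX@7 MEM@8 WB@9
I4 add r5 <- r3,r2: IF@6 ID@7 stall=2 (RAW on I3.r2 (WB@9)) EX@10 MEM@11 WB@12
I5 add r2 <- r3,r1: IF@7 ID@10 stall=0 (-) EX@11 MEM@12 WB@13
I6 sub r4 <- r2,r3: IF@10 ID@11 stall=2 (RAW on I5.r2 (WB@13)) EX@14 MEM@15 WB@16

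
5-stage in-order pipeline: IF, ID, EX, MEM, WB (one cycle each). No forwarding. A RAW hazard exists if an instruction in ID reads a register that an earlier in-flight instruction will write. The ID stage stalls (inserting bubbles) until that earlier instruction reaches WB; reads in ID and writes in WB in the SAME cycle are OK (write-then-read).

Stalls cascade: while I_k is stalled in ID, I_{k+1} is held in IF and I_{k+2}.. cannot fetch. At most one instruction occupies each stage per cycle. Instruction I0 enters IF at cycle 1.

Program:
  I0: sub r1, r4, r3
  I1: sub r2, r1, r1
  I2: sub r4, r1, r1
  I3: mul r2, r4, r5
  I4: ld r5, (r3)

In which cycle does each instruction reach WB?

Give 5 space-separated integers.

Answer: 5 8 9 12 13

Derivation:
I0 sub r1 <- r4,r3: IF@1 ID@2 stall=0 (-) EX@3 MEM@4 WB@5
I1 sub r2 <- r1,r1: IF@2 ID@3 stall=2 (RAW on I0.r1 (WB@5)) EX@6 MEM@7 WB@8
I2 sub r4 <- r1,r1: IF@3 ID@6 stall=0 (-) EX@7 MEM@8 WB@9
I3 mul r2 <- r4,r5: IF@6 ID@7 stall=2 (RAW on I2.r4 (WB@9)) EX@10 MEM@11 WB@12
I4 ld r5 <- r3: IF@7 ID@10 stall=0 (-) EX@11 MEM@12 WB@13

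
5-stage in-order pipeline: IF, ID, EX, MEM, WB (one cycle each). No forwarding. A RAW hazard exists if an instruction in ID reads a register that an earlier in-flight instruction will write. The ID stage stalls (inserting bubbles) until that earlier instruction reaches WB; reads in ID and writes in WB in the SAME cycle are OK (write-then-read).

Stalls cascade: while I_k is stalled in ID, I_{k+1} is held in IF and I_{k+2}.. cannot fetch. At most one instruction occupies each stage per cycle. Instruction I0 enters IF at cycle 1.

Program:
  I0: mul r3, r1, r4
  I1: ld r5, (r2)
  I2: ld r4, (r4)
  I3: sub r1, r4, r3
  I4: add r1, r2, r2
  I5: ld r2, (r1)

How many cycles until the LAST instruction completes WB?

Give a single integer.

I0 mul r3 <- r1,r4: IF@1 ID@2 stall=0 (-) EX@3 MEM@4 WB@5
I1 ld r5 <- r2: IF@2 ID@3 stall=0 (-) EX@4 MEM@5 WB@6
I2 ld r4 <- r4: IF@3 ID@4 stall=0 (-) EX@5 MEM@6 WB@7
I3 sub r1 <- r4,r3: IF@4 ID@5 stall=2 (RAW on I2.r4 (WB@7)) EX@8 MEM@9 WB@10
I4 add r1 <- r2,r2: IF@5 ID@8 stall=0 (-) EX@9 MEM@10 WB@11
I5 ld r2 <- r1: IF@8 ID@9 stall=2 (RAW on I4.r1 (WB@11)) EX@12 MEM@13 WB@14

Answer: 14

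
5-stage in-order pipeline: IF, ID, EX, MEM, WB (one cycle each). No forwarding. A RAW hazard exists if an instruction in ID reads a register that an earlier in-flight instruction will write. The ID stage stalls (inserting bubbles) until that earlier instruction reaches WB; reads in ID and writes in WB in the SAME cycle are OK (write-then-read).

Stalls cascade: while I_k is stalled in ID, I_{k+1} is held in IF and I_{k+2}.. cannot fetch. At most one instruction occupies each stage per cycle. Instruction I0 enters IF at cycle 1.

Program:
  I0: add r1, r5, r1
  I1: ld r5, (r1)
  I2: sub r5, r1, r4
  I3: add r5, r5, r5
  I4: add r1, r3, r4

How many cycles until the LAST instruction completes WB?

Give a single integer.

Answer: 13

Derivation:
I0 add r1 <- r5,r1: IF@1 ID@2 stall=0 (-) EX@3 MEM@4 WB@5
I1 ld r5 <- r1: IF@2 ID@3 stall=2 (RAW on I0.r1 (WB@5)) EX@6 MEM@7 WB@8
I2 sub r5 <- r1,r4: IF@3 ID@6 stall=0 (-) EX@7 MEM@8 WB@9
I3 add r5 <- r5,r5: IF@6 ID@7 stall=2 (RAW on I2.r5 (WB@9)) EX@10 MEM@11 WB@12
I4 add r1 <- r3,r4: IF@7 ID@10 stall=0 (-) EX@11 MEM@12 WB@13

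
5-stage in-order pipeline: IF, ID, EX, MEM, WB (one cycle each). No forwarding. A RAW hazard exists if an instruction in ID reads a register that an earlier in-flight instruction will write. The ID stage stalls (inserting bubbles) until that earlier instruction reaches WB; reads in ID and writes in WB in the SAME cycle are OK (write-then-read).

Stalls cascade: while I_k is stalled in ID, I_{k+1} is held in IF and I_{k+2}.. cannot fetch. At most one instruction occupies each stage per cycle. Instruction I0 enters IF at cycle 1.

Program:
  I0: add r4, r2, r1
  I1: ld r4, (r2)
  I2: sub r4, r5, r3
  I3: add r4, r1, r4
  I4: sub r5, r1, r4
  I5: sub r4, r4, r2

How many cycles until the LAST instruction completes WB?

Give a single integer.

Answer: 14

Derivation:
I0 add r4 <- r2,r1: IF@1 ID@2 stall=0 (-) EX@3 MEM@4 WB@5
I1 ld r4 <- r2: IF@2 ID@3 stall=0 (-) EX@4 MEM@5 WB@6
I2 sub r4 <- r5,r3: IF@3 ID@4 stall=0 (-) EX@5 MEM@6 WB@7
I3 add r4 <- r1,r4: IF@4 ID@5 stall=2 (RAW on I2.r4 (WB@7)) EX@8 MEM@9 WB@10
I4 sub r5 <- r1,r4: IF@5 ID@8 stall=2 (RAW on I3.r4 (WB@10)) EX@11 MEM@12 WB@13
I5 sub r4 <- r4,r2: IF@8 ID@11 stall=0 (-) EX@12 MEM@13 WB@14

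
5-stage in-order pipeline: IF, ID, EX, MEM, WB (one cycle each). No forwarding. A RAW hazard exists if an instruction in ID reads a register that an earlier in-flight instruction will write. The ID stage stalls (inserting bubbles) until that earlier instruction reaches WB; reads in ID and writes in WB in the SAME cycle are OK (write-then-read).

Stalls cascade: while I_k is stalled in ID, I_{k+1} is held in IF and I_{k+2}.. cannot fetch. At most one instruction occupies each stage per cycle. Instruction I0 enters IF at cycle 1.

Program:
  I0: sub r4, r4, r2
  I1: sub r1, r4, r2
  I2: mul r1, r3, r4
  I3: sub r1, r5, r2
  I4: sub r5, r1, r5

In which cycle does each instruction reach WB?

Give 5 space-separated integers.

Answer: 5 8 9 10 13

Derivation:
I0 sub r4 <- r4,r2: IF@1 ID@2 stall=0 (-) EX@3 MEM@4 WB@5
I1 sub r1 <- r4,r2: IF@2 ID@3 stall=2 (RAW on I0.r4 (WB@5)) EX@6 MEM@7 WB@8
I2 mul r1 <- r3,r4: IF@3 ID@6 stall=0 (-) EX@7 MEM@8 WB@9
I3 sub r1 <- r5,r2: IF@6 ID@7 stall=0 (-) EX@8 MEM@9 WB@10
I4 sub r5 <- r1,r5: IF@7 ID@8 stall=2 (RAW on I3.r1 (WB@10)) EX@11 MEM@12 WB@13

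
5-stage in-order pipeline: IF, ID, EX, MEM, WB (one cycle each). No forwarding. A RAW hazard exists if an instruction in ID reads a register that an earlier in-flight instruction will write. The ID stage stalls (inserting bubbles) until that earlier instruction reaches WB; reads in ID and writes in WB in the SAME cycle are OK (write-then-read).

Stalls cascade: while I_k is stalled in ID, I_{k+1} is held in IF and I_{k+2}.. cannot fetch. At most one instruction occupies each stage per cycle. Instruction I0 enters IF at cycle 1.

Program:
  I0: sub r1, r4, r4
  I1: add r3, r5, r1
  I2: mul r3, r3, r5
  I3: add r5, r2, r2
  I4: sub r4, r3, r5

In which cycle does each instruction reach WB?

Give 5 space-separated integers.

I0 sub r1 <- r4,r4: IF@1 ID@2 stall=0 (-) EX@3 MEM@4 WB@5
I1 add r3 <- r5,r1: IF@2 ID@3 stall=2 (RAW on I0.r1 (WB@5)) EX@6 MEM@7 WB@8
I2 mul r3 <- r3,r5: IF@3 ID@6 stall=2 (RAW on I1.r3 (WB@8)) EX@9 MEM@10 WB@11
I3 add r5 <- r2,r2: IF@6 ID@9 stall=0 (-) EX@10 MEM@11 WB@12
I4 sub r4 <- r3,r5: IF@9 ID@10 stall=2 (RAW on I3.r5 (WB@12)) EX@13 MEM@14 WB@15

Answer: 5 8 11 12 15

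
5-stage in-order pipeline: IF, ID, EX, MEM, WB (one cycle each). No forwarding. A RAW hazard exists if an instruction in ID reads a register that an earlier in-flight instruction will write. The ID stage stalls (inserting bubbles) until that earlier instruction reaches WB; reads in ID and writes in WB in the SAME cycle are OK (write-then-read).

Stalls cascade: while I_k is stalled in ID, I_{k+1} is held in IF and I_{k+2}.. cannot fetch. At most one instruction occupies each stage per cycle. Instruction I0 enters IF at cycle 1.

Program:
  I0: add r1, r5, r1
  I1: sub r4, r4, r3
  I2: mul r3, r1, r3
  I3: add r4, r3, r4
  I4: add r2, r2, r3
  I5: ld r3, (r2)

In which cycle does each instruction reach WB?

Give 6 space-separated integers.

I0 add r1 <- r5,r1: IF@1 ID@2 stall=0 (-) EX@3 MEM@4 WB@5
I1 sub r4 <- r4,r3: IF@2 ID@3 stall=0 (-) EX@4 MEM@5 WB@6
I2 mul r3 <- r1,r3: IF@3 ID@4 stall=1 (RAW on I0.r1 (WB@5)) EX@6 MEM@7 WB@8
I3 add r4 <- r3,r4: IF@4 ID@6 stall=2 (RAW on I2.r3 (WB@8)) EX@9 MEM@10 WB@11
I4 add r2 <- r2,r3: IF@6 ID@9 stall=0 (-) EX@10 MEM@11 WB@12
I5 ld r3 <- r2: IF@9 ID@10 stall=2 (RAW on I4.r2 (WB@12)) EX@13 MEM@14 WB@15

Answer: 5 6 8 11 12 15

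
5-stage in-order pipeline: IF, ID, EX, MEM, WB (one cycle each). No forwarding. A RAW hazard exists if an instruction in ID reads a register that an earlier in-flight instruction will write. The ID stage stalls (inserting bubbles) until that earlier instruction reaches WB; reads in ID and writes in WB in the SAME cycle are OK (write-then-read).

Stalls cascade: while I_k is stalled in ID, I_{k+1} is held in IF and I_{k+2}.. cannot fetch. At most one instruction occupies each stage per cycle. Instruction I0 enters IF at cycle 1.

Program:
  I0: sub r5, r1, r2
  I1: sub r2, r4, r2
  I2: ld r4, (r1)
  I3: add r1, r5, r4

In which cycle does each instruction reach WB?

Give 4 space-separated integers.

Answer: 5 6 7 10

Derivation:
I0 sub r5 <- r1,r2: IF@1 ID@2 stall=0 (-) EX@3 MEM@4 WB@5
I1 sub r2 <- r4,r2: IF@2 ID@3 stall=0 (-) EX@4 MEM@5 WB@6
I2 ld r4 <- r1: IF@3 ID@4 stall=0 (-) EX@5 MEM@6 WB@7
I3 add r1 <- r5,r4: IF@4 ID@5 stall=2 (RAW on I2.r4 (WB@7)) EX@8 MEM@9 WB@10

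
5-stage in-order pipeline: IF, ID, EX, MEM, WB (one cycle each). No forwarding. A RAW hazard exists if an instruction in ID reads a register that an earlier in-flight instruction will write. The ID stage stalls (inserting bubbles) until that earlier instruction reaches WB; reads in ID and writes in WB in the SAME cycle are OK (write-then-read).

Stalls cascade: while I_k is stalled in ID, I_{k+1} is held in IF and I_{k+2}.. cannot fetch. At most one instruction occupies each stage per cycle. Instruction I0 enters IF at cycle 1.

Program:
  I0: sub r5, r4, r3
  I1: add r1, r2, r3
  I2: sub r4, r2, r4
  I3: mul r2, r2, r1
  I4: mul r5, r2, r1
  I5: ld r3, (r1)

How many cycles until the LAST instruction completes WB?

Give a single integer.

Answer: 13

Derivation:
I0 sub r5 <- r4,r3: IF@1 ID@2 stall=0 (-) EX@3 MEM@4 WB@5
I1 add r1 <- r2,r3: IF@2 ID@3 stall=0 (-) EX@4 MEM@5 WB@6
I2 sub r4 <- r2,r4: IF@3 ID@4 stall=0 (-) EX@5 MEM@6 WB@7
I3 mul r2 <- r2,r1: IF@4 ID@5 stall=1 (RAW on I1.r1 (WB@6)) EX@7 MEM@8 WB@9
I4 mul r5 <- r2,r1: IF@5 ID@7 stall=2 (RAW on I3.r2 (WB@9)) EX@10 MEM@11 WB@12
I5 ld r3 <- r1: IF@7 ID@10 stall=0 (-) EX@11 MEM@12 WB@13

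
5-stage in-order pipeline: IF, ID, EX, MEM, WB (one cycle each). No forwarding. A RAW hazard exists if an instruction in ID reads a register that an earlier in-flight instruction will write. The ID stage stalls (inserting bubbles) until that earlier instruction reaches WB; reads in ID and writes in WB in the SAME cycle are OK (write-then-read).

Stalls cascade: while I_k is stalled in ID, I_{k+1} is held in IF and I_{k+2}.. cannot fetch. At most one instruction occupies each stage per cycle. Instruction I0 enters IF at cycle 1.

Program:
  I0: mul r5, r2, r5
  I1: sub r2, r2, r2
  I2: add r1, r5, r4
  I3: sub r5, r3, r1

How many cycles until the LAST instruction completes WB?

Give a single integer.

Answer: 11

Derivation:
I0 mul r5 <- r2,r5: IF@1 ID@2 stall=0 (-) EX@3 MEM@4 WB@5
I1 sub r2 <- r2,r2: IF@2 ID@3 stall=0 (-) EX@4 MEM@5 WB@6
I2 add r1 <- r5,r4: IF@3 ID@4 stall=1 (RAW on I0.r5 (WB@5)) EX@6 MEM@7 WB@8
I3 sub r5 <- r3,r1: IF@4 ID@6 stall=2 (RAW on I2.r1 (WB@8)) EX@9 MEM@10 WB@11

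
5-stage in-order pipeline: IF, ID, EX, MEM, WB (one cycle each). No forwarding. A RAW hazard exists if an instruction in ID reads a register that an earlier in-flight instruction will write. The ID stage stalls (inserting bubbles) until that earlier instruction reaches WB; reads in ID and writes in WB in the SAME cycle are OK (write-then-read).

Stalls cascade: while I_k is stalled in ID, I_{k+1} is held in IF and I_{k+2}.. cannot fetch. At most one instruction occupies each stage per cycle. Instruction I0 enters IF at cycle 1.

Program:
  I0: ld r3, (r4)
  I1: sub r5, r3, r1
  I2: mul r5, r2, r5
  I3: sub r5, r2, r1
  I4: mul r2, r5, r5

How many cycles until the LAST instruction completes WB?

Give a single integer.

I0 ld r3 <- r4: IF@1 ID@2 stall=0 (-) EX@3 MEM@4 WB@5
I1 sub r5 <- r3,r1: IF@2 ID@3 stall=2 (RAW on I0.r3 (WB@5)) EX@6 MEM@7 WB@8
I2 mul r5 <- r2,r5: IF@3 ID@6 stall=2 (RAW on I1.r5 (WB@8)) EX@9 MEM@10 WB@11
I3 sub r5 <- r2,r1: IF@6 ID@9 stall=0 (-) EX@10 MEM@11 WB@12
I4 mul r2 <- r5,r5: IF@9 ID@10 stall=2 (RAW on I3.r5 (WB@12)) EX@13 MEM@14 WB@15

Answer: 15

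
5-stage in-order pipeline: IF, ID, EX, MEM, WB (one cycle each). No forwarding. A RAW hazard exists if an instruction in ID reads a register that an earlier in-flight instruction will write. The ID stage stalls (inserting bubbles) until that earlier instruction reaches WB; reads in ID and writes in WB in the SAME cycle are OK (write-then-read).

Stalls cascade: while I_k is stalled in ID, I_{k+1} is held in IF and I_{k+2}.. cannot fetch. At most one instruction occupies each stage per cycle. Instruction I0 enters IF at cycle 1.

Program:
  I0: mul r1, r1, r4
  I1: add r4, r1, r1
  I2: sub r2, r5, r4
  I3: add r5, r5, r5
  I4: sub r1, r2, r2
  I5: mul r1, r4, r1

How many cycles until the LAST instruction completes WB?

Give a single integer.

Answer: 17

Derivation:
I0 mul r1 <- r1,r4: IF@1 ID@2 stall=0 (-) EX@3 MEM@4 WB@5
I1 add r4 <- r1,r1: IF@2 ID@3 stall=2 (RAW on I0.r1 (WB@5)) EX@6 MEM@7 WB@8
I2 sub r2 <- r5,r4: IF@3 ID@6 stall=2 (RAW on I1.r4 (WB@8)) EX@9 MEM@10 WB@11
I3 add r5 <- r5,r5: IF@6 ID@9 stall=0 (-) EX@10 MEM@11 WB@12
I4 sub r1 <- r2,r2: IF@9 ID@10 stall=1 (RAW on I2.r2 (WB@11)) EX@12 MEM@13 WB@14
I5 mul r1 <- r4,r1: IF@10 ID@12 stall=2 (RAW on I4.r1 (WB@14)) EX@15 MEM@16 WB@17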